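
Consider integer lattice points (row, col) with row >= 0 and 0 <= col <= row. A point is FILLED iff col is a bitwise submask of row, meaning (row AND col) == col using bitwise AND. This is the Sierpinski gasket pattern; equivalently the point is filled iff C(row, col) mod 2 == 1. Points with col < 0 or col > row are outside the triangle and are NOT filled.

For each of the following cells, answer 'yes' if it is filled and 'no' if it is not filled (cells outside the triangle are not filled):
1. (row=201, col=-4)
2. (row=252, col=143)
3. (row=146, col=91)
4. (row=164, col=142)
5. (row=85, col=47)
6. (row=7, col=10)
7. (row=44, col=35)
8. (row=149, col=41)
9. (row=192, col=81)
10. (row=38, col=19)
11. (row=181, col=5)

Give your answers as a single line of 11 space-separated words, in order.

Answer: no no no no no no no no no no yes

Derivation:
(201,-4): col outside [0, 201] -> not filled
(252,143): row=0b11111100, col=0b10001111, row AND col = 0b10001100 = 140; 140 != 143 -> empty
(146,91): row=0b10010010, col=0b1011011, row AND col = 0b10010 = 18; 18 != 91 -> empty
(164,142): row=0b10100100, col=0b10001110, row AND col = 0b10000100 = 132; 132 != 142 -> empty
(85,47): row=0b1010101, col=0b101111, row AND col = 0b101 = 5; 5 != 47 -> empty
(7,10): col outside [0, 7] -> not filled
(44,35): row=0b101100, col=0b100011, row AND col = 0b100000 = 32; 32 != 35 -> empty
(149,41): row=0b10010101, col=0b101001, row AND col = 0b1 = 1; 1 != 41 -> empty
(192,81): row=0b11000000, col=0b1010001, row AND col = 0b1000000 = 64; 64 != 81 -> empty
(38,19): row=0b100110, col=0b10011, row AND col = 0b10 = 2; 2 != 19 -> empty
(181,5): row=0b10110101, col=0b101, row AND col = 0b101 = 5; 5 == 5 -> filled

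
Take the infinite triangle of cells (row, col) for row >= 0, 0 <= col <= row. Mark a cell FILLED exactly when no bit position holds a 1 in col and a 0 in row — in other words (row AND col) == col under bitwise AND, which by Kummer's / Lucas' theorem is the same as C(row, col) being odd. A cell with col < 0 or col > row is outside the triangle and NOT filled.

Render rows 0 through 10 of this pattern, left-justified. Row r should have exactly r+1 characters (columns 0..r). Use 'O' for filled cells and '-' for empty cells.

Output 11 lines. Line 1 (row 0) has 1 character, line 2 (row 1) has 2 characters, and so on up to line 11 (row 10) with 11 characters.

r0=0: O
r1=1: OO
r2=10: O-O
r3=11: OOOO
r4=100: O---O
r5=101: OO--OO
r6=110: O-O-O-O
r7=111: OOOOOOOO
r8=1000: O-------O
r9=1001: OO------OO
r10=1010: O-O-----O-O

Answer: O
OO
O-O
OOOO
O---O
OO--OO
O-O-O-O
OOOOOOOO
O-------O
OO------OO
O-O-----O-O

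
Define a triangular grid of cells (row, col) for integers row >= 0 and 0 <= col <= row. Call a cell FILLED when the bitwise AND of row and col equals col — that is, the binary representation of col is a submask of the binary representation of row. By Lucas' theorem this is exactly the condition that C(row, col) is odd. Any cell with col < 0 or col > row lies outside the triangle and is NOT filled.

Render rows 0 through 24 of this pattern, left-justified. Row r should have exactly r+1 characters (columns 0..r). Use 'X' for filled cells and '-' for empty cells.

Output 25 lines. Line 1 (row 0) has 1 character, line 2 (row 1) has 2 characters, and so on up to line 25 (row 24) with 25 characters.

Answer: X
XX
X-X
XXXX
X---X
XX--XX
X-X-X-X
XXXXXXXX
X-------X
XX------XX
X-X-----X-X
XXXX----XXXX
X---X---X---X
XX--XX--XX--XX
X-X-X-X-X-X-X-X
XXXXXXXXXXXXXXXX
X---------------X
XX--------------XX
X-X-------------X-X
XXXX------------XXXX
X---X-----------X---X
XX--XX----------XX--XX
X-X-X-X---------X-X-X-X
XXXXXXXX--------XXXXXXXX
X-------X-------X-------X

Derivation:
r0=0: X
r1=1: XX
r2=10: X-X
r3=11: XXXX
r4=100: X---X
r5=101: XX--XX
r6=110: X-X-X-X
r7=111: XXXXXXXX
r8=1000: X-------X
r9=1001: XX------XX
r10=1010: X-X-----X-X
r11=1011: XXXX----XXXX
r12=1100: X---X---X---X
r13=1101: XX--XX--XX--XX
r14=1110: X-X-X-X-X-X-X-X
r15=1111: XXXXXXXXXXXXXXXX
r16=10000: X---------------X
r17=10001: XX--------------XX
r18=10010: X-X-------------X-X
r19=10011: XXXX------------XXXX
r20=10100: X---X-----------X---X
r21=10101: XX--XX----------XX--XX
r22=10110: X-X-X-X---------X-X-X-X
r23=10111: XXXXXXXX--------XXXXXXXX
r24=11000: X-------X-------X-------X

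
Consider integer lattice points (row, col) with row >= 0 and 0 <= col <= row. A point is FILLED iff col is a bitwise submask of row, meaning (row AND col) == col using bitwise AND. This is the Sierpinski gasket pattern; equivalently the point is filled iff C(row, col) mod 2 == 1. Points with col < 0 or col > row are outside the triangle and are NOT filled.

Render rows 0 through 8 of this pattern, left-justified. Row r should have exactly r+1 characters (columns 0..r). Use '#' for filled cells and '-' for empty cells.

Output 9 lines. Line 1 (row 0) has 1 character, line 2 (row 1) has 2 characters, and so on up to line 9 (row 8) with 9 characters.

Answer: #
##
#-#
####
#---#
##--##
#-#-#-#
########
#-------#

Derivation:
r0=0: #
r1=1: ##
r2=10: #-#
r3=11: ####
r4=100: #---#
r5=101: ##--##
r6=110: #-#-#-#
r7=111: ########
r8=1000: #-------#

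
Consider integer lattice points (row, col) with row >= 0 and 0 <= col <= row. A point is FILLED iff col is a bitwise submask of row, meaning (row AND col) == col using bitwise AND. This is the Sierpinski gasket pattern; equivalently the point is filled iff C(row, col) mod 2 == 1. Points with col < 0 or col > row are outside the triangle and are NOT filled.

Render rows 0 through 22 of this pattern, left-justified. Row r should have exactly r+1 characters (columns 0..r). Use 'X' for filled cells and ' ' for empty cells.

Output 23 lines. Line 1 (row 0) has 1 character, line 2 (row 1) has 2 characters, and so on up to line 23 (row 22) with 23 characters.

Answer: X
XX
X X
XXXX
X   X
XX  XX
X X X X
XXXXXXXX
X       X
XX      XX
X X     X X
XXXX    XXXX
X   X   X   X
XX  XX  XX  XX
X X X X X X X X
XXXXXXXXXXXXXXXX
X               X
XX              XX
X X             X X
XXXX            XXXX
X   X           X   X
XX  XX          XX  XX
X X X X         X X X X

Derivation:
r0=0: X
r1=1: XX
r2=10: X X
r3=11: XXXX
r4=100: X   X
r5=101: XX  XX
r6=110: X X X X
r7=111: XXXXXXXX
r8=1000: X       X
r9=1001: XX      XX
r10=1010: X X     X X
r11=1011: XXXX    XXXX
r12=1100: X   X   X   X
r13=1101: XX  XX  XX  XX
r14=1110: X X X X X X X X
r15=1111: XXXXXXXXXXXXXXXX
r16=10000: X               X
r17=10001: XX              XX
r18=10010: X X             X X
r19=10011: XXXX            XXXX
r20=10100: X   X           X   X
r21=10101: XX  XX          XX  XX
r22=10110: X X X X         X X X X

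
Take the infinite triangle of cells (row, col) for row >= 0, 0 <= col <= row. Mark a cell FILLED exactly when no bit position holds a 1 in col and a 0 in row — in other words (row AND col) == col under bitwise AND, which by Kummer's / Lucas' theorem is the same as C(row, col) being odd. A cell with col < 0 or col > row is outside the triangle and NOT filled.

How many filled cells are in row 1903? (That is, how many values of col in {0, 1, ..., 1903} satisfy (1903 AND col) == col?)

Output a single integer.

Answer: 512

Derivation:
1903 in binary = 11101101111
popcount(1903) = number of 1-bits in 11101101111 = 9
A col c satisfies (1903 AND c) == c iff every set bit of c is also set in 1903; each of the 9 set bits of 1903 can independently be on or off in c.
count = 2^9 = 512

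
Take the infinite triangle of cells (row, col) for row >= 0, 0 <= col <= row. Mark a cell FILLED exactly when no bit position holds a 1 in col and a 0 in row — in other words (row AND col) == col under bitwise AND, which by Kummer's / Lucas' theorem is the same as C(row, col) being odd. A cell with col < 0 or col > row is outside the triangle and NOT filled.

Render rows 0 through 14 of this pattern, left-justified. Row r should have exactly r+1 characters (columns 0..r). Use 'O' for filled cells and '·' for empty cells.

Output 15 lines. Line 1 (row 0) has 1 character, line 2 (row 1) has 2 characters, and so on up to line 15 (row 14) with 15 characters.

r0=0: O
r1=1: OO
r2=10: O·O
r3=11: OOOO
r4=100: O···O
r5=101: OO··OO
r6=110: O·O·O·O
r7=111: OOOOOOOO
r8=1000: O·······O
r9=1001: OO······OO
r10=1010: O·O·····O·O
r11=1011: OOOO····OOOO
r12=1100: O···O···O···O
r13=1101: OO··OO··OO··OO
r14=1110: O·O·O·O·O·O·O·O

Answer: O
OO
O·O
OOOO
O···O
OO··OO
O·O·O·O
OOOOOOOO
O·······O
OO······OO
O·O·····O·O
OOOO····OOOO
O···O···O···O
OO··OO··OO··OO
O·O·O·O·O·O·O·O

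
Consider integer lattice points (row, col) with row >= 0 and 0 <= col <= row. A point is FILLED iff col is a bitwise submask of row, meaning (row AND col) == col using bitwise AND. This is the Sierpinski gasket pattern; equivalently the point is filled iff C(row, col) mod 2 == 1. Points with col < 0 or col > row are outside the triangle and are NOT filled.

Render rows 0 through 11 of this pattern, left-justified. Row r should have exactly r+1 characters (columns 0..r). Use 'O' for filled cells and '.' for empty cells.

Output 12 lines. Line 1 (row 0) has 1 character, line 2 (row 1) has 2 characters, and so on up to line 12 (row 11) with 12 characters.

Answer: O
OO
O.O
OOOO
O...O
OO..OO
O.O.O.O
OOOOOOOO
O.......O
OO......OO
O.O.....O.O
OOOO....OOOO

Derivation:
r0=0: O
r1=1: OO
r2=10: O.O
r3=11: OOOO
r4=100: O...O
r5=101: OO..OO
r6=110: O.O.O.O
r7=111: OOOOOOOO
r8=1000: O.......O
r9=1001: OO......OO
r10=1010: O.O.....O.O
r11=1011: OOOO....OOOO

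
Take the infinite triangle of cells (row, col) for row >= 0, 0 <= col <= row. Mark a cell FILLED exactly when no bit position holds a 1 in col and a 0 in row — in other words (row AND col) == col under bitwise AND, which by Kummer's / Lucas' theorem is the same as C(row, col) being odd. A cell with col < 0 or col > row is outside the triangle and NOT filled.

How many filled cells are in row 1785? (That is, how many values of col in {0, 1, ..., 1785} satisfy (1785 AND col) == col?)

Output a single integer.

Answer: 256

Derivation:
1785 in binary = 11011111001
popcount(1785) = number of 1-bits in 11011111001 = 8
A col c satisfies (1785 AND c) == c iff every set bit of c is also set in 1785; each of the 8 set bits of 1785 can independently be on or off in c.
count = 2^8 = 256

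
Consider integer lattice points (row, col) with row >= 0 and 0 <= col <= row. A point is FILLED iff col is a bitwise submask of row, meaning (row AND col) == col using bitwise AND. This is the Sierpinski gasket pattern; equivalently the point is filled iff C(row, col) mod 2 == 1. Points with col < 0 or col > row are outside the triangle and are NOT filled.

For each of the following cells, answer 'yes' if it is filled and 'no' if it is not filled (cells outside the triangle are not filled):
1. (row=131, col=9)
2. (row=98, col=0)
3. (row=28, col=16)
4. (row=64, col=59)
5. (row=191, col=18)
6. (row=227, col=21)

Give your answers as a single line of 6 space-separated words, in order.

(131,9): row=0b10000011, col=0b1001, row AND col = 0b1 = 1; 1 != 9 -> empty
(98,0): row=0b1100010, col=0b0, row AND col = 0b0 = 0; 0 == 0 -> filled
(28,16): row=0b11100, col=0b10000, row AND col = 0b10000 = 16; 16 == 16 -> filled
(64,59): row=0b1000000, col=0b111011, row AND col = 0b0 = 0; 0 != 59 -> empty
(191,18): row=0b10111111, col=0b10010, row AND col = 0b10010 = 18; 18 == 18 -> filled
(227,21): row=0b11100011, col=0b10101, row AND col = 0b1 = 1; 1 != 21 -> empty

Answer: no yes yes no yes no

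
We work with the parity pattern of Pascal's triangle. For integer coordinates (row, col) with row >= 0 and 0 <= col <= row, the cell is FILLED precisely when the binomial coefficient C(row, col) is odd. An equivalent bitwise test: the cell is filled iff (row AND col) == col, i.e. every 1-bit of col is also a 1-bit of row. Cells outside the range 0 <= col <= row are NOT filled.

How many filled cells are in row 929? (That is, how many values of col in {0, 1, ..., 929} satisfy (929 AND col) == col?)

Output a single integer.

Answer: 32

Derivation:
929 in binary = 1110100001
popcount(929) = number of 1-bits in 1110100001 = 5
A col c satisfies (929 AND c) == c iff every set bit of c is also set in 929; each of the 5 set bits of 929 can independently be on or off in c.
count = 2^5 = 32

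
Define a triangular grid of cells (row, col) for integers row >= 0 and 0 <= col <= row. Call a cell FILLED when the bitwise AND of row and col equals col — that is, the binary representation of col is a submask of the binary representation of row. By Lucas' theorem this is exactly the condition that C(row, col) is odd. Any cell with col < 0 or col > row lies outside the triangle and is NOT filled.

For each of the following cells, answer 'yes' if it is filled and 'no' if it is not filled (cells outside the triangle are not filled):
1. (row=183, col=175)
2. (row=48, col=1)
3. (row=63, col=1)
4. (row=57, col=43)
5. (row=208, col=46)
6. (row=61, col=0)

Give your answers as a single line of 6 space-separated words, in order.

Answer: no no yes no no yes

Derivation:
(183,175): row=0b10110111, col=0b10101111, row AND col = 0b10100111 = 167; 167 != 175 -> empty
(48,1): row=0b110000, col=0b1, row AND col = 0b0 = 0; 0 != 1 -> empty
(63,1): row=0b111111, col=0b1, row AND col = 0b1 = 1; 1 == 1 -> filled
(57,43): row=0b111001, col=0b101011, row AND col = 0b101001 = 41; 41 != 43 -> empty
(208,46): row=0b11010000, col=0b101110, row AND col = 0b0 = 0; 0 != 46 -> empty
(61,0): row=0b111101, col=0b0, row AND col = 0b0 = 0; 0 == 0 -> filled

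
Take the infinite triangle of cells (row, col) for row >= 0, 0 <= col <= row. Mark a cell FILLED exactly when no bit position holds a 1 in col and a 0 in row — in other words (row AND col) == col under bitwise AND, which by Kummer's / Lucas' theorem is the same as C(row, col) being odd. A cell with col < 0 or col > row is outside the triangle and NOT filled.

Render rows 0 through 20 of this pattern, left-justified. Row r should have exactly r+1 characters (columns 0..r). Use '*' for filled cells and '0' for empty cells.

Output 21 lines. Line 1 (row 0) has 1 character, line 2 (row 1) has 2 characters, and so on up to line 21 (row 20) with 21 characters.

Answer: *
**
*0*
****
*000*
**00**
*0*0*0*
********
*0000000*
**000000**
*0*00000*0*
****0000****
*000*000*000*
**00**00**00**
*0*0*0*0*0*0*0*
****************
*000000000000000*
**00000000000000**
*0*0000000000000*0*
****000000000000****
*000*00000000000*000*

Derivation:
r0=0: *
r1=1: **
r2=10: *0*
r3=11: ****
r4=100: *000*
r5=101: **00**
r6=110: *0*0*0*
r7=111: ********
r8=1000: *0000000*
r9=1001: **000000**
r10=1010: *0*00000*0*
r11=1011: ****0000****
r12=1100: *000*000*000*
r13=1101: **00**00**00**
r14=1110: *0*0*0*0*0*0*0*
r15=1111: ****************
r16=10000: *000000000000000*
r17=10001: **00000000000000**
r18=10010: *0*0000000000000*0*
r19=10011: ****000000000000****
r20=10100: *000*00000000000*000*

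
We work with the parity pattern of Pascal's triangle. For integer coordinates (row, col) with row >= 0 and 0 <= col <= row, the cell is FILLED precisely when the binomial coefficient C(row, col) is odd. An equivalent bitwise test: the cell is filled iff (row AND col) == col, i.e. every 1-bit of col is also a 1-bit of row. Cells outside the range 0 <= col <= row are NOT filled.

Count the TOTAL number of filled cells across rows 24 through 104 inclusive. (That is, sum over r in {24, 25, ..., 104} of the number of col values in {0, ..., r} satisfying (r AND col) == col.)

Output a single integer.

r24=11000 pc2: +4 =4
r25=11001 pc3: +8 =12
r26=11010 pc3: +8 =20
r27=11011 pc4: +16 =36
r28=11100 pc3: +8 =44
r29=11101 pc4: +16 =60
r30=11110 pc4: +16 =76
r31=11111 pc5: +32 =108
r32=100000 pc1: +2 =110
r33=100001 pc2: +4 =114
r34=100010 pc2: +4 =118
r35=100011 pc3: +8 =126
r36=100100 pc2: +4 =130
r37=100101 pc3: +8 =138
r38=100110 pc3: +8 =146
r39=100111 pc4: +16 =162
r40=101000 pc2: +4 =166
r41=101001 pc3: +8 =174
r42=101010 pc3: +8 =182
r43=101011 pc4: +16 =198
r44=101100 pc3: +8 =206
r45=101101 pc4: +16 =222
r46=101110 pc4: +16 =238
r47=101111 pc5: +32 =270
r48=110000 pc2: +4 =274
r49=110001 pc3: +8 =282
r50=110010 pc3: +8 =290
r51=110011 pc4: +16 =306
r52=110100 pc3: +8 =314
r53=110101 pc4: +16 =330
r54=110110 pc4: +16 =346
r55=110111 pc5: +32 =378
r56=111000 pc3: +8 =386
r57=111001 pc4: +16 =402
r58=111010 pc4: +16 =418
r59=111011 pc5: +32 =450
r60=111100 pc4: +16 =466
r61=111101 pc5: +32 =498
r62=111110 pc5: +32 =530
r63=111111 pc6: +64 =594
r64=1000000 pc1: +2 =596
r65=1000001 pc2: +4 =600
r66=1000010 pc2: +4 =604
r67=1000011 pc3: +8 =612
r68=1000100 pc2: +4 =616
r69=1000101 pc3: +8 =624
r70=1000110 pc3: +8 =632
r71=1000111 pc4: +16 =648
r72=1001000 pc2: +4 =652
r73=1001001 pc3: +8 =660
r74=1001010 pc3: +8 =668
r75=1001011 pc4: +16 =684
r76=1001100 pc3: +8 =692
r77=1001101 pc4: +16 =708
r78=1001110 pc4: +16 =724
r79=1001111 pc5: +32 =756
r80=1010000 pc2: +4 =760
r81=1010001 pc3: +8 =768
r82=1010010 pc3: +8 =776
r83=1010011 pc4: +16 =792
r84=1010100 pc3: +8 =800
r85=1010101 pc4: +16 =816
r86=1010110 pc4: +16 =832
r87=1010111 pc5: +32 =864
r88=1011000 pc3: +8 =872
r89=1011001 pc4: +16 =888
r90=1011010 pc4: +16 =904
r91=1011011 pc5: +32 =936
r92=1011100 pc4: +16 =952
r93=1011101 pc5: +32 =984
r94=1011110 pc5: +32 =1016
r95=1011111 pc6: +64 =1080
r96=1100000 pc2: +4 =1084
r97=1100001 pc3: +8 =1092
r98=1100010 pc3: +8 =1100
r99=1100011 pc4: +16 =1116
r100=1100100 pc3: +8 =1124
r101=1100101 pc4: +16 =1140
r102=1100110 pc4: +16 =1156
r103=1100111 pc5: +32 =1188
r104=1101000 pc3: +8 =1196

Answer: 1196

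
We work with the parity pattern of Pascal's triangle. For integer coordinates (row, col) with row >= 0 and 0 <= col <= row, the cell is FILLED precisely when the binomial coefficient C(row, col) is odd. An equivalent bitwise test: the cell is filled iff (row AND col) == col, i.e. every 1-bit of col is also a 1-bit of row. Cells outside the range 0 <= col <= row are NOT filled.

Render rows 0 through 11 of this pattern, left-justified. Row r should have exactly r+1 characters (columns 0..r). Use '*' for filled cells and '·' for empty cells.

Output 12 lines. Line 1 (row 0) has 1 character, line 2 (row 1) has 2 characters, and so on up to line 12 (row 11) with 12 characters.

Answer: *
**
*·*
****
*···*
**··**
*·*·*·*
********
*·······*
**······**
*·*·····*·*
****····****

Derivation:
r0=0: *
r1=1: **
r2=10: *·*
r3=11: ****
r4=100: *···*
r5=101: **··**
r6=110: *·*·*·*
r7=111: ********
r8=1000: *·······*
r9=1001: **······**
r10=1010: *·*·····*·*
r11=1011: ****····****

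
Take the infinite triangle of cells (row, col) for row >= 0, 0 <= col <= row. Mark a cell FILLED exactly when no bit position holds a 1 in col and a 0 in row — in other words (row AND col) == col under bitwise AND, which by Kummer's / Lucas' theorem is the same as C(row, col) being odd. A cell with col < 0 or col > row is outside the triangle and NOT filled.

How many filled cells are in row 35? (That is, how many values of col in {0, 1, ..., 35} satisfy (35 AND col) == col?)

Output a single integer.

Answer: 8

Derivation:
35 in binary = 100011
popcount(35) = number of 1-bits in 100011 = 3
A col c satisfies (35 AND c) == c iff every set bit of c is also set in 35; each of the 3 set bits of 35 can independently be on or off in c.
count = 2^3 = 8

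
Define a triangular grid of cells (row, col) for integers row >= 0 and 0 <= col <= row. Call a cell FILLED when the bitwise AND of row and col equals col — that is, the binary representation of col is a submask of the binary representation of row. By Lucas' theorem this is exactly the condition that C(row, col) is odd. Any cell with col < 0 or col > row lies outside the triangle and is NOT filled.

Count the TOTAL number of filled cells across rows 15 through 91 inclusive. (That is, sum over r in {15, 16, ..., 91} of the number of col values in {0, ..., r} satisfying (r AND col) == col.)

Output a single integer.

Answer: 1006

Derivation:
r15=1111 pc4: +16 =16
r16=10000 pc1: +2 =18
r17=10001 pc2: +4 =22
r18=10010 pc2: +4 =26
r19=10011 pc3: +8 =34
r20=10100 pc2: +4 =38
r21=10101 pc3: +8 =46
r22=10110 pc3: +8 =54
r23=10111 pc4: +16 =70
r24=11000 pc2: +4 =74
r25=11001 pc3: +8 =82
r26=11010 pc3: +8 =90
r27=11011 pc4: +16 =106
r28=11100 pc3: +8 =114
r29=11101 pc4: +16 =130
r30=11110 pc4: +16 =146
r31=11111 pc5: +32 =178
r32=100000 pc1: +2 =180
r33=100001 pc2: +4 =184
r34=100010 pc2: +4 =188
r35=100011 pc3: +8 =196
r36=100100 pc2: +4 =200
r37=100101 pc3: +8 =208
r38=100110 pc3: +8 =216
r39=100111 pc4: +16 =232
r40=101000 pc2: +4 =236
r41=101001 pc3: +8 =244
r42=101010 pc3: +8 =252
r43=101011 pc4: +16 =268
r44=101100 pc3: +8 =276
r45=101101 pc4: +16 =292
r46=101110 pc4: +16 =308
r47=101111 pc5: +32 =340
r48=110000 pc2: +4 =344
r49=110001 pc3: +8 =352
r50=110010 pc3: +8 =360
r51=110011 pc4: +16 =376
r52=110100 pc3: +8 =384
r53=110101 pc4: +16 =400
r54=110110 pc4: +16 =416
r55=110111 pc5: +32 =448
r56=111000 pc3: +8 =456
r57=111001 pc4: +16 =472
r58=111010 pc4: +16 =488
r59=111011 pc5: +32 =520
r60=111100 pc4: +16 =536
r61=111101 pc5: +32 =568
r62=111110 pc5: +32 =600
r63=111111 pc6: +64 =664
r64=1000000 pc1: +2 =666
r65=1000001 pc2: +4 =670
r66=1000010 pc2: +4 =674
r67=1000011 pc3: +8 =682
r68=1000100 pc2: +4 =686
r69=1000101 pc3: +8 =694
r70=1000110 pc3: +8 =702
r71=1000111 pc4: +16 =718
r72=1001000 pc2: +4 =722
r73=1001001 pc3: +8 =730
r74=1001010 pc3: +8 =738
r75=1001011 pc4: +16 =754
r76=1001100 pc3: +8 =762
r77=1001101 pc4: +16 =778
r78=1001110 pc4: +16 =794
r79=1001111 pc5: +32 =826
r80=1010000 pc2: +4 =830
r81=1010001 pc3: +8 =838
r82=1010010 pc3: +8 =846
r83=1010011 pc4: +16 =862
r84=1010100 pc3: +8 =870
r85=1010101 pc4: +16 =886
r86=1010110 pc4: +16 =902
r87=1010111 pc5: +32 =934
r88=1011000 pc3: +8 =942
r89=1011001 pc4: +16 =958
r90=1011010 pc4: +16 =974
r91=1011011 pc5: +32 =1006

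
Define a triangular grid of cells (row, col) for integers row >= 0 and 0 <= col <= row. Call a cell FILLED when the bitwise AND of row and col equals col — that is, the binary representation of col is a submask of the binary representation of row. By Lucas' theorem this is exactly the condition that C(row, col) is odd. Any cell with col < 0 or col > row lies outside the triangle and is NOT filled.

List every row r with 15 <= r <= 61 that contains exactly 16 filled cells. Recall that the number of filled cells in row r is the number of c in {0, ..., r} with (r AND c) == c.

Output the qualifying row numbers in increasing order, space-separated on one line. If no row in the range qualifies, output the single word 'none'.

Row r has 2^popcount(r) filled cells, so we need popcount(r) = log2(16) = 4.
Scan r = 15..61 and keep those with exactly 4 one-bits:
r=15=1111 popcount=4 -> KEEP
r=16=10000 popcount=1 -> skip
r=17=10001 popcount=2 -> skip
r=18=10010 popcount=2 -> skip
r=19=10011 popcount=3 -> skip
r=20=10100 popcount=2 -> skip
r=21=10101 popcount=3 -> skip
r=22=10110 popcount=3 -> skip
r=23=10111 popcount=4 -> KEEP
r=24=11000 popcount=2 -> skip
r=25=11001 popcount=3 -> skip
r=26=11010 popcount=3 -> skip
r=27=11011 popcount=4 -> KEEP
r=28=11100 popcount=3 -> skip
r=29=11101 popcount=4 -> KEEP
r=30=11110 popcount=4 -> KEEP
r=31=11111 popcount=5 -> skip
r=32=100000 popcount=1 -> skip
r=33=100001 popcount=2 -> skip
r=34=100010 popcount=2 -> skip
r=35=100011 popcount=3 -> skip
r=36=100100 popcount=2 -> skip
r=37=100101 popcount=3 -> skip
r=38=100110 popcount=3 -> skip
r=39=100111 popcount=4 -> KEEP
r=40=101000 popcount=2 -> skip
r=41=101001 popcount=3 -> skip
r=42=101010 popcount=3 -> skip
r=43=101011 popcount=4 -> KEEP
r=44=101100 popcount=3 -> skip
r=45=101101 popcount=4 -> KEEP
r=46=101110 popcount=4 -> KEEP
r=47=101111 popcount=5 -> skip
r=48=110000 popcount=2 -> skip
r=49=110001 popcount=3 -> skip
r=50=110010 popcount=3 -> skip
r=51=110011 popcount=4 -> KEEP
r=52=110100 popcount=3 -> skip
r=53=110101 popcount=4 -> KEEP
r=54=110110 popcount=4 -> KEEP
r=55=110111 popcount=5 -> skip
r=56=111000 popcount=3 -> skip
r=57=111001 popcount=4 -> KEEP
r=58=111010 popcount=4 -> KEEP
r=59=111011 popcount=5 -> skip
r=60=111100 popcount=4 -> KEEP
r=61=111101 popcount=5 -> skip
Kept rows: 15 23 27 29 30 39 43 45 46 51 53 54 57 58 60

Answer: 15 23 27 29 30 39 43 45 46 51 53 54 57 58 60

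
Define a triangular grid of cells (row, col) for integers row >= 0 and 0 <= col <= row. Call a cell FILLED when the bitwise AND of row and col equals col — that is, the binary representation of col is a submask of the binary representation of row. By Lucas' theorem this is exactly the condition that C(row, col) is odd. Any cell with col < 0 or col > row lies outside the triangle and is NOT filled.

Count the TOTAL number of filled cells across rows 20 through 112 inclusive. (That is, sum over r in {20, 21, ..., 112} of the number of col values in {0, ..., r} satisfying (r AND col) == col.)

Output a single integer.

Answer: 1448

Derivation:
r20=10100 pc2: +4 =4
r21=10101 pc3: +8 =12
r22=10110 pc3: +8 =20
r23=10111 pc4: +16 =36
r24=11000 pc2: +4 =40
r25=11001 pc3: +8 =48
r26=11010 pc3: +8 =56
r27=11011 pc4: +16 =72
r28=11100 pc3: +8 =80
r29=11101 pc4: +16 =96
r30=11110 pc4: +16 =112
r31=11111 pc5: +32 =144
r32=100000 pc1: +2 =146
r33=100001 pc2: +4 =150
r34=100010 pc2: +4 =154
r35=100011 pc3: +8 =162
r36=100100 pc2: +4 =166
r37=100101 pc3: +8 =174
r38=100110 pc3: +8 =182
r39=100111 pc4: +16 =198
r40=101000 pc2: +4 =202
r41=101001 pc3: +8 =210
r42=101010 pc3: +8 =218
r43=101011 pc4: +16 =234
r44=101100 pc3: +8 =242
r45=101101 pc4: +16 =258
r46=101110 pc4: +16 =274
r47=101111 pc5: +32 =306
r48=110000 pc2: +4 =310
r49=110001 pc3: +8 =318
r50=110010 pc3: +8 =326
r51=110011 pc4: +16 =342
r52=110100 pc3: +8 =350
r53=110101 pc4: +16 =366
r54=110110 pc4: +16 =382
r55=110111 pc5: +32 =414
r56=111000 pc3: +8 =422
r57=111001 pc4: +16 =438
r58=111010 pc4: +16 =454
r59=111011 pc5: +32 =486
r60=111100 pc4: +16 =502
r61=111101 pc5: +32 =534
r62=111110 pc5: +32 =566
r63=111111 pc6: +64 =630
r64=1000000 pc1: +2 =632
r65=1000001 pc2: +4 =636
r66=1000010 pc2: +4 =640
r67=1000011 pc3: +8 =648
r68=1000100 pc2: +4 =652
r69=1000101 pc3: +8 =660
r70=1000110 pc3: +8 =668
r71=1000111 pc4: +16 =684
r72=1001000 pc2: +4 =688
r73=1001001 pc3: +8 =696
r74=1001010 pc3: +8 =704
r75=1001011 pc4: +16 =720
r76=1001100 pc3: +8 =728
r77=1001101 pc4: +16 =744
r78=1001110 pc4: +16 =760
r79=1001111 pc5: +32 =792
r80=1010000 pc2: +4 =796
r81=1010001 pc3: +8 =804
r82=1010010 pc3: +8 =812
r83=1010011 pc4: +16 =828
r84=1010100 pc3: +8 =836
r85=1010101 pc4: +16 =852
r86=1010110 pc4: +16 =868
r87=1010111 pc5: +32 =900
r88=1011000 pc3: +8 =908
r89=1011001 pc4: +16 =924
r90=1011010 pc4: +16 =940
r91=1011011 pc5: +32 =972
r92=1011100 pc4: +16 =988
r93=1011101 pc5: +32 =1020
r94=1011110 pc5: +32 =1052
r95=1011111 pc6: +64 =1116
r96=1100000 pc2: +4 =1120
r97=1100001 pc3: +8 =1128
r98=1100010 pc3: +8 =1136
r99=1100011 pc4: +16 =1152
r100=1100100 pc3: +8 =1160
r101=1100101 pc4: +16 =1176
r102=1100110 pc4: +16 =1192
r103=1100111 pc5: +32 =1224
r104=1101000 pc3: +8 =1232
r105=1101001 pc4: +16 =1248
r106=1101010 pc4: +16 =1264
r107=1101011 pc5: +32 =1296
r108=1101100 pc4: +16 =1312
r109=1101101 pc5: +32 =1344
r110=1101110 pc5: +32 =1376
r111=1101111 pc6: +64 =1440
r112=1110000 pc3: +8 =1448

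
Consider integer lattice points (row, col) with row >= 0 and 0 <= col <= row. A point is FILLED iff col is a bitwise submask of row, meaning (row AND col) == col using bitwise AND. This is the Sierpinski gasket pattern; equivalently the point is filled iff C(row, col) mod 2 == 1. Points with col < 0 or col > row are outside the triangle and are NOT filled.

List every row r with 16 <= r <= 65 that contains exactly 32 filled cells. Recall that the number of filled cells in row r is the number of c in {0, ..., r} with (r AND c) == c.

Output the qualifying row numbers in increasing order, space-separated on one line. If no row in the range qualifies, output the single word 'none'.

Answer: 31 47 55 59 61 62

Derivation:
Row r has 2^popcount(r) filled cells, so we need popcount(r) = log2(32) = 5.
Scan r = 16..65 and keep those with exactly 5 one-bits:
r=16=10000 popcount=1 -> skip
r=17=10001 popcount=2 -> skip
r=18=10010 popcount=2 -> skip
r=19=10011 popcount=3 -> skip
r=20=10100 popcount=2 -> skip
r=21=10101 popcount=3 -> skip
r=22=10110 popcount=3 -> skip
r=23=10111 popcount=4 -> skip
r=24=11000 popcount=2 -> skip
r=25=11001 popcount=3 -> skip
r=26=11010 popcount=3 -> skip
r=27=11011 popcount=4 -> skip
r=28=11100 popcount=3 -> skip
r=29=11101 popcount=4 -> skip
r=30=11110 popcount=4 -> skip
r=31=11111 popcount=5 -> KEEP
r=32=100000 popcount=1 -> skip
r=33=100001 popcount=2 -> skip
r=34=100010 popcount=2 -> skip
r=35=100011 popcount=3 -> skip
r=36=100100 popcount=2 -> skip
r=37=100101 popcount=3 -> skip
r=38=100110 popcount=3 -> skip
r=39=100111 popcount=4 -> skip
r=40=101000 popcount=2 -> skip
r=41=101001 popcount=3 -> skip
r=42=101010 popcount=3 -> skip
r=43=101011 popcount=4 -> skip
r=44=101100 popcount=3 -> skip
r=45=101101 popcount=4 -> skip
r=46=101110 popcount=4 -> skip
r=47=101111 popcount=5 -> KEEP
r=48=110000 popcount=2 -> skip
r=49=110001 popcount=3 -> skip
r=50=110010 popcount=3 -> skip
r=51=110011 popcount=4 -> skip
r=52=110100 popcount=3 -> skip
r=53=110101 popcount=4 -> skip
r=54=110110 popcount=4 -> skip
r=55=110111 popcount=5 -> KEEP
r=56=111000 popcount=3 -> skip
r=57=111001 popcount=4 -> skip
r=58=111010 popcount=4 -> skip
r=59=111011 popcount=5 -> KEEP
r=60=111100 popcount=4 -> skip
r=61=111101 popcount=5 -> KEEP
r=62=111110 popcount=5 -> KEEP
r=63=111111 popcount=6 -> skip
r=64=1000000 popcount=1 -> skip
r=65=1000001 popcount=2 -> skip
Kept rows: 31 47 55 59 61 62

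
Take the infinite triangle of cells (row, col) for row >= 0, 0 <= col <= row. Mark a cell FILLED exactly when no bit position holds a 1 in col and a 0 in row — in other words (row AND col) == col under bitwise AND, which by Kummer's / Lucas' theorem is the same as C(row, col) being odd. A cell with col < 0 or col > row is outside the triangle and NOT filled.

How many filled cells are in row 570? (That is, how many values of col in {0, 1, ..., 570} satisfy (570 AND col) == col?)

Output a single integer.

Answer: 32

Derivation:
570 in binary = 1000111010
popcount(570) = number of 1-bits in 1000111010 = 5
A col c satisfies (570 AND c) == c iff every set bit of c is also set in 570; each of the 5 set bits of 570 can independently be on or off in c.
count = 2^5 = 32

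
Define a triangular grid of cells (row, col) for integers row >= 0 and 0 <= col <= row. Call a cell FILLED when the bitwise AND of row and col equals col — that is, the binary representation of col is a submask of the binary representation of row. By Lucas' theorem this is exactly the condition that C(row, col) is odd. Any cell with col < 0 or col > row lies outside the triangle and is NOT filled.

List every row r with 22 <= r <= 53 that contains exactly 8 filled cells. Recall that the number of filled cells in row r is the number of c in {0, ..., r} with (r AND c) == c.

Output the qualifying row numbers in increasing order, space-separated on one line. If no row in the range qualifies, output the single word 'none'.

Row r has 2^popcount(r) filled cells, so we need popcount(r) = log2(8) = 3.
Scan r = 22..53 and keep those with exactly 3 one-bits:
r=22=10110 popcount=3 -> KEEP
r=23=10111 popcount=4 -> skip
r=24=11000 popcount=2 -> skip
r=25=11001 popcount=3 -> KEEP
r=26=11010 popcount=3 -> KEEP
r=27=11011 popcount=4 -> skip
r=28=11100 popcount=3 -> KEEP
r=29=11101 popcount=4 -> skip
r=30=11110 popcount=4 -> skip
r=31=11111 popcount=5 -> skip
r=32=100000 popcount=1 -> skip
r=33=100001 popcount=2 -> skip
r=34=100010 popcount=2 -> skip
r=35=100011 popcount=3 -> KEEP
r=36=100100 popcount=2 -> skip
r=37=100101 popcount=3 -> KEEP
r=38=100110 popcount=3 -> KEEP
r=39=100111 popcount=4 -> skip
r=40=101000 popcount=2 -> skip
r=41=101001 popcount=3 -> KEEP
r=42=101010 popcount=3 -> KEEP
r=43=101011 popcount=4 -> skip
r=44=101100 popcount=3 -> KEEP
r=45=101101 popcount=4 -> skip
r=46=101110 popcount=4 -> skip
r=47=101111 popcount=5 -> skip
r=48=110000 popcount=2 -> skip
r=49=110001 popcount=3 -> KEEP
r=50=110010 popcount=3 -> KEEP
r=51=110011 popcount=4 -> skip
r=52=110100 popcount=3 -> KEEP
r=53=110101 popcount=4 -> skip
Kept rows: 22 25 26 28 35 37 38 41 42 44 49 50 52

Answer: 22 25 26 28 35 37 38 41 42 44 49 50 52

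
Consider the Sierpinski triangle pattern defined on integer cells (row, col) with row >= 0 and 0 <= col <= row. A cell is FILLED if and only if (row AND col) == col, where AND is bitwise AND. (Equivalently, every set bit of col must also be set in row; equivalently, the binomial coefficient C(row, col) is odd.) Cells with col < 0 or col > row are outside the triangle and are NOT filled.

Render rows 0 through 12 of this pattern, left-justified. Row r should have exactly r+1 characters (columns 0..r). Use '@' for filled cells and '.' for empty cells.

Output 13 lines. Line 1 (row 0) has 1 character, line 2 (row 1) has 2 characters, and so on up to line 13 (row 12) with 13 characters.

r0=0: @
r1=1: @@
r2=10: @.@
r3=11: @@@@
r4=100: @...@
r5=101: @@..@@
r6=110: @.@.@.@
r7=111: @@@@@@@@
r8=1000: @.......@
r9=1001: @@......@@
r10=1010: @.@.....@.@
r11=1011: @@@@....@@@@
r12=1100: @...@...@...@

Answer: @
@@
@.@
@@@@
@...@
@@..@@
@.@.@.@
@@@@@@@@
@.......@
@@......@@
@.@.....@.@
@@@@....@@@@
@...@...@...@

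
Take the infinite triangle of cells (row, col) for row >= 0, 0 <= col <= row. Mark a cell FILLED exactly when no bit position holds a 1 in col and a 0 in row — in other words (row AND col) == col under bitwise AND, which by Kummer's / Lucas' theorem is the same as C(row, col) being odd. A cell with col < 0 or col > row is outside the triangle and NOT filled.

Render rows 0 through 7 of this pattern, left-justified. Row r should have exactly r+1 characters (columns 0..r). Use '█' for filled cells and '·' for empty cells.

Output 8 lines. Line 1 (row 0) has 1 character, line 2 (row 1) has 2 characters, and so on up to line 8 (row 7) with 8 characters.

Answer: █
██
█·█
████
█···█
██··██
█·█·█·█
████████

Derivation:
r0=0: █
r1=1: ██
r2=10: █·█
r3=11: ████
r4=100: █···█
r5=101: ██··██
r6=110: █·█·█·█
r7=111: ████████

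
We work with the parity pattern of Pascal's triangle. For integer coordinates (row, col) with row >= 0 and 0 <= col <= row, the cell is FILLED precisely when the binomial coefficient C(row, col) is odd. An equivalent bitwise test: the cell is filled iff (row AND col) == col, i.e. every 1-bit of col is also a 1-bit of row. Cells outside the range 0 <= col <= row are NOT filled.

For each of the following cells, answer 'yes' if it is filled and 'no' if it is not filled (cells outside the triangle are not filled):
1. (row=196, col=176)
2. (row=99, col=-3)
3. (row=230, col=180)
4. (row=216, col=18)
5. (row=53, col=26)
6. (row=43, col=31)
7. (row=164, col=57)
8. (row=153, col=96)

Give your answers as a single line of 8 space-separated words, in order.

(196,176): row=0b11000100, col=0b10110000, row AND col = 0b10000000 = 128; 128 != 176 -> empty
(99,-3): col outside [0, 99] -> not filled
(230,180): row=0b11100110, col=0b10110100, row AND col = 0b10100100 = 164; 164 != 180 -> empty
(216,18): row=0b11011000, col=0b10010, row AND col = 0b10000 = 16; 16 != 18 -> empty
(53,26): row=0b110101, col=0b11010, row AND col = 0b10000 = 16; 16 != 26 -> empty
(43,31): row=0b101011, col=0b11111, row AND col = 0b1011 = 11; 11 != 31 -> empty
(164,57): row=0b10100100, col=0b111001, row AND col = 0b100000 = 32; 32 != 57 -> empty
(153,96): row=0b10011001, col=0b1100000, row AND col = 0b0 = 0; 0 != 96 -> empty

Answer: no no no no no no no no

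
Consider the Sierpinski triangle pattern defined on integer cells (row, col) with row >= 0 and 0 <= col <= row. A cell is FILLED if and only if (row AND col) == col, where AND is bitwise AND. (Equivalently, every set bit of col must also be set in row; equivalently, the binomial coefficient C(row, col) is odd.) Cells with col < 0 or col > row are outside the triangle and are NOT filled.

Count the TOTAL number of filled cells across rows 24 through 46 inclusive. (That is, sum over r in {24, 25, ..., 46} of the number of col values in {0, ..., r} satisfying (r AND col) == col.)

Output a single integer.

r24=11000 pc2: +4 =4
r25=11001 pc3: +8 =12
r26=11010 pc3: +8 =20
r27=11011 pc4: +16 =36
r28=11100 pc3: +8 =44
r29=11101 pc4: +16 =60
r30=11110 pc4: +16 =76
r31=11111 pc5: +32 =108
r32=100000 pc1: +2 =110
r33=100001 pc2: +4 =114
r34=100010 pc2: +4 =118
r35=100011 pc3: +8 =126
r36=100100 pc2: +4 =130
r37=100101 pc3: +8 =138
r38=100110 pc3: +8 =146
r39=100111 pc4: +16 =162
r40=101000 pc2: +4 =166
r41=101001 pc3: +8 =174
r42=101010 pc3: +8 =182
r43=101011 pc4: +16 =198
r44=101100 pc3: +8 =206
r45=101101 pc4: +16 =222
r46=101110 pc4: +16 =238

Answer: 238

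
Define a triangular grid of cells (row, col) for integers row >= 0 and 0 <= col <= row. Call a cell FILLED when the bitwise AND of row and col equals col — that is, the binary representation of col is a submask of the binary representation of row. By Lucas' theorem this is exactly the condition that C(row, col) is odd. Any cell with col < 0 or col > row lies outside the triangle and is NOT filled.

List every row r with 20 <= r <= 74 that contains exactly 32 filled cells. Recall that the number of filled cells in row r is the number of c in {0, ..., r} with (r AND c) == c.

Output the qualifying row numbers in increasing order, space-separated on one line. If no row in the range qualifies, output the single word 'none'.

Row r has 2^popcount(r) filled cells, so we need popcount(r) = log2(32) = 5.
Scan r = 20..74 and keep those with exactly 5 one-bits:
r=20=10100 popcount=2 -> skip
r=21=10101 popcount=3 -> skip
r=22=10110 popcount=3 -> skip
r=23=10111 popcount=4 -> skip
r=24=11000 popcount=2 -> skip
r=25=11001 popcount=3 -> skip
r=26=11010 popcount=3 -> skip
r=27=11011 popcount=4 -> skip
r=28=11100 popcount=3 -> skip
r=29=11101 popcount=4 -> skip
r=30=11110 popcount=4 -> skip
r=31=11111 popcount=5 -> KEEP
r=32=100000 popcount=1 -> skip
r=33=100001 popcount=2 -> skip
r=34=100010 popcount=2 -> skip
r=35=100011 popcount=3 -> skip
r=36=100100 popcount=2 -> skip
r=37=100101 popcount=3 -> skip
r=38=100110 popcount=3 -> skip
r=39=100111 popcount=4 -> skip
r=40=101000 popcount=2 -> skip
r=41=101001 popcount=3 -> skip
r=42=101010 popcount=3 -> skip
r=43=101011 popcount=4 -> skip
r=44=101100 popcount=3 -> skip
r=45=101101 popcount=4 -> skip
r=46=101110 popcount=4 -> skip
r=47=101111 popcount=5 -> KEEP
r=48=110000 popcount=2 -> skip
r=49=110001 popcount=3 -> skip
r=50=110010 popcount=3 -> skip
r=51=110011 popcount=4 -> skip
r=52=110100 popcount=3 -> skip
r=53=110101 popcount=4 -> skip
r=54=110110 popcount=4 -> skip
r=55=110111 popcount=5 -> KEEP
r=56=111000 popcount=3 -> skip
r=57=111001 popcount=4 -> skip
r=58=111010 popcount=4 -> skip
r=59=111011 popcount=5 -> KEEP
r=60=111100 popcount=4 -> skip
r=61=111101 popcount=5 -> KEEP
r=62=111110 popcount=5 -> KEEP
r=63=111111 popcount=6 -> skip
r=64=1000000 popcount=1 -> skip
r=65=1000001 popcount=2 -> skip
r=66=1000010 popcount=2 -> skip
r=67=1000011 popcount=3 -> skip
r=68=1000100 popcount=2 -> skip
r=69=1000101 popcount=3 -> skip
r=70=1000110 popcount=3 -> skip
r=71=1000111 popcount=4 -> skip
r=72=1001000 popcount=2 -> skip
r=73=1001001 popcount=3 -> skip
r=74=1001010 popcount=3 -> skip
Kept rows: 31 47 55 59 61 62

Answer: 31 47 55 59 61 62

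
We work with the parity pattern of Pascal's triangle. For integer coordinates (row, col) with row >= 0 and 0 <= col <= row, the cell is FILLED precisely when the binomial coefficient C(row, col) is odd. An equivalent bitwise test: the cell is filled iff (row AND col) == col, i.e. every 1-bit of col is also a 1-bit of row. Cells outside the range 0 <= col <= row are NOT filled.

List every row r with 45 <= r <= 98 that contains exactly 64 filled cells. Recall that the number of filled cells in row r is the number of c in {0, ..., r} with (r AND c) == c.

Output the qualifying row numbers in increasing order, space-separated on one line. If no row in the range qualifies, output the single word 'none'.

Answer: 63 95

Derivation:
Row r has 2^popcount(r) filled cells, so we need popcount(r) = log2(64) = 6.
Scan r = 45..98 and keep those with exactly 6 one-bits:
r=45=101101 popcount=4 -> skip
r=46=101110 popcount=4 -> skip
r=47=101111 popcount=5 -> skip
r=48=110000 popcount=2 -> skip
r=49=110001 popcount=3 -> skip
r=50=110010 popcount=3 -> skip
r=51=110011 popcount=4 -> skip
r=52=110100 popcount=3 -> skip
r=53=110101 popcount=4 -> skip
r=54=110110 popcount=4 -> skip
r=55=110111 popcount=5 -> skip
r=56=111000 popcount=3 -> skip
r=57=111001 popcount=4 -> skip
r=58=111010 popcount=4 -> skip
r=59=111011 popcount=5 -> skip
r=60=111100 popcount=4 -> skip
r=61=111101 popcount=5 -> skip
r=62=111110 popcount=5 -> skip
r=63=111111 popcount=6 -> KEEP
r=64=1000000 popcount=1 -> skip
r=65=1000001 popcount=2 -> skip
r=66=1000010 popcount=2 -> skip
r=67=1000011 popcount=3 -> skip
r=68=1000100 popcount=2 -> skip
r=69=1000101 popcount=3 -> skip
r=70=1000110 popcount=3 -> skip
r=71=1000111 popcount=4 -> skip
r=72=1001000 popcount=2 -> skip
r=73=1001001 popcount=3 -> skip
r=74=1001010 popcount=3 -> skip
r=75=1001011 popcount=4 -> skip
r=76=1001100 popcount=3 -> skip
r=77=1001101 popcount=4 -> skip
r=78=1001110 popcount=4 -> skip
r=79=1001111 popcount=5 -> skip
r=80=1010000 popcount=2 -> skip
r=81=1010001 popcount=3 -> skip
r=82=1010010 popcount=3 -> skip
r=83=1010011 popcount=4 -> skip
r=84=1010100 popcount=3 -> skip
r=85=1010101 popcount=4 -> skip
r=86=1010110 popcount=4 -> skip
r=87=1010111 popcount=5 -> skip
r=88=1011000 popcount=3 -> skip
r=89=1011001 popcount=4 -> skip
r=90=1011010 popcount=4 -> skip
r=91=1011011 popcount=5 -> skip
r=92=1011100 popcount=4 -> skip
r=93=1011101 popcount=5 -> skip
r=94=1011110 popcount=5 -> skip
r=95=1011111 popcount=6 -> KEEP
r=96=1100000 popcount=2 -> skip
r=97=1100001 popcount=3 -> skip
r=98=1100010 popcount=3 -> skip
Kept rows: 63 95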